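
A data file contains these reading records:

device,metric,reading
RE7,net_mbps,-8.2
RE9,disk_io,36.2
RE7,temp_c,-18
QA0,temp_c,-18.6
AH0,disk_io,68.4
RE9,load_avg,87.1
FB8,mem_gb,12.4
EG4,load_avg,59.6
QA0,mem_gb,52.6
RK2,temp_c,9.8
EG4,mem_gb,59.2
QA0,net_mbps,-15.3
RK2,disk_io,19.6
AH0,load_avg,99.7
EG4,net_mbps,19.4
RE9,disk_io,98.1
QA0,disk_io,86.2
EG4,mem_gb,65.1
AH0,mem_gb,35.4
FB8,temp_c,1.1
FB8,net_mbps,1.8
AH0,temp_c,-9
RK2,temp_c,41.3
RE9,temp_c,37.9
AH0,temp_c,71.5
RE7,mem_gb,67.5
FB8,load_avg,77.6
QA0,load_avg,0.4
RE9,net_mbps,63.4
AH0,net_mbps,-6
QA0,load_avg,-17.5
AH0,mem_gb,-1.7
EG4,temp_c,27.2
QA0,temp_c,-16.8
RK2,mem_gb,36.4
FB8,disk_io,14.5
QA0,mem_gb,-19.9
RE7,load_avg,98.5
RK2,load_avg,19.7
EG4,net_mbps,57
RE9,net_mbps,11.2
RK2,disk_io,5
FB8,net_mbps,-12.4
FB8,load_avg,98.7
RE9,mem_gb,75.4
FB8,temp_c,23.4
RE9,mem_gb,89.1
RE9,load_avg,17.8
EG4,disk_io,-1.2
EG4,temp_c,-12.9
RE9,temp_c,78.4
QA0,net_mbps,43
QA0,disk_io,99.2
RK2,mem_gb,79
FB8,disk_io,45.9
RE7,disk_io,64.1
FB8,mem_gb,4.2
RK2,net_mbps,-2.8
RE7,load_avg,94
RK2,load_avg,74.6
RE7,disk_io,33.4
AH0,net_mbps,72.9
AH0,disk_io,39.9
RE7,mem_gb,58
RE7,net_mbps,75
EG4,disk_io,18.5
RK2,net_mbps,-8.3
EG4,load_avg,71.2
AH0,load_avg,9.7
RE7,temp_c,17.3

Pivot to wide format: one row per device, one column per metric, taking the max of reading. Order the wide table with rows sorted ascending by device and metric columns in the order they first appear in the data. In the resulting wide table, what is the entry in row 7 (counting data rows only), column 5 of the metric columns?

With rows sorted ascending by device, row 7 is device=RK2. metric columns in first-appearance order: net_mbps, disk_io, temp_c, load_avg, mem_gb; column 5 is mem_gb.
Long rows with device=RK2, metric=mem_gb: max(36.4, 79) = 79.

79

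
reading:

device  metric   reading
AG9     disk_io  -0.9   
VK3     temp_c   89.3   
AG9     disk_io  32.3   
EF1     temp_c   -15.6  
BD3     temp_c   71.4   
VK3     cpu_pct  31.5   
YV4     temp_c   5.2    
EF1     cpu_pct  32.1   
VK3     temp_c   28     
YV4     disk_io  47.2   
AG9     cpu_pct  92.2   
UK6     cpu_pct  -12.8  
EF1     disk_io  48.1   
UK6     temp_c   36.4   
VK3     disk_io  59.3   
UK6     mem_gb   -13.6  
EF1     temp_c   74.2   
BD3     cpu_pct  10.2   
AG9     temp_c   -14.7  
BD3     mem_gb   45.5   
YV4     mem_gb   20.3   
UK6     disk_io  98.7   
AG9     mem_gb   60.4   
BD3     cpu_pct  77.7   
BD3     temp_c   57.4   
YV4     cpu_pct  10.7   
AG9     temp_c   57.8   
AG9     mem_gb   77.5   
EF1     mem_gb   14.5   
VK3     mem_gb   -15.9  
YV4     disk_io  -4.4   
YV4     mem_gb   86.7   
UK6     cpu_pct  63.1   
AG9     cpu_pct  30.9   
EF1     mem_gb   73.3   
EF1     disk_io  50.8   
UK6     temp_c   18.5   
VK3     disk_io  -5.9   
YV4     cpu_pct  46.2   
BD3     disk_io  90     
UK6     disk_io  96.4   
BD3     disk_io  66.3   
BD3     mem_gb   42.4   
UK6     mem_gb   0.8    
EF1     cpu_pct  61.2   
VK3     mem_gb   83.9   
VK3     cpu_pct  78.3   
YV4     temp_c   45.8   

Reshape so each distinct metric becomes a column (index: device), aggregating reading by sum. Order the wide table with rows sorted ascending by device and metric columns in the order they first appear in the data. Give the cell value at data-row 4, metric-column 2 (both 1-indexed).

With rows sorted ascending by device, row 4 is device=UK6. metric columns in first-appearance order: disk_io, temp_c, cpu_pct, mem_gb; column 2 is temp_c.
Long rows with device=UK6, metric=temp_c: 36.4 + 18.5 = 54.9.

54.9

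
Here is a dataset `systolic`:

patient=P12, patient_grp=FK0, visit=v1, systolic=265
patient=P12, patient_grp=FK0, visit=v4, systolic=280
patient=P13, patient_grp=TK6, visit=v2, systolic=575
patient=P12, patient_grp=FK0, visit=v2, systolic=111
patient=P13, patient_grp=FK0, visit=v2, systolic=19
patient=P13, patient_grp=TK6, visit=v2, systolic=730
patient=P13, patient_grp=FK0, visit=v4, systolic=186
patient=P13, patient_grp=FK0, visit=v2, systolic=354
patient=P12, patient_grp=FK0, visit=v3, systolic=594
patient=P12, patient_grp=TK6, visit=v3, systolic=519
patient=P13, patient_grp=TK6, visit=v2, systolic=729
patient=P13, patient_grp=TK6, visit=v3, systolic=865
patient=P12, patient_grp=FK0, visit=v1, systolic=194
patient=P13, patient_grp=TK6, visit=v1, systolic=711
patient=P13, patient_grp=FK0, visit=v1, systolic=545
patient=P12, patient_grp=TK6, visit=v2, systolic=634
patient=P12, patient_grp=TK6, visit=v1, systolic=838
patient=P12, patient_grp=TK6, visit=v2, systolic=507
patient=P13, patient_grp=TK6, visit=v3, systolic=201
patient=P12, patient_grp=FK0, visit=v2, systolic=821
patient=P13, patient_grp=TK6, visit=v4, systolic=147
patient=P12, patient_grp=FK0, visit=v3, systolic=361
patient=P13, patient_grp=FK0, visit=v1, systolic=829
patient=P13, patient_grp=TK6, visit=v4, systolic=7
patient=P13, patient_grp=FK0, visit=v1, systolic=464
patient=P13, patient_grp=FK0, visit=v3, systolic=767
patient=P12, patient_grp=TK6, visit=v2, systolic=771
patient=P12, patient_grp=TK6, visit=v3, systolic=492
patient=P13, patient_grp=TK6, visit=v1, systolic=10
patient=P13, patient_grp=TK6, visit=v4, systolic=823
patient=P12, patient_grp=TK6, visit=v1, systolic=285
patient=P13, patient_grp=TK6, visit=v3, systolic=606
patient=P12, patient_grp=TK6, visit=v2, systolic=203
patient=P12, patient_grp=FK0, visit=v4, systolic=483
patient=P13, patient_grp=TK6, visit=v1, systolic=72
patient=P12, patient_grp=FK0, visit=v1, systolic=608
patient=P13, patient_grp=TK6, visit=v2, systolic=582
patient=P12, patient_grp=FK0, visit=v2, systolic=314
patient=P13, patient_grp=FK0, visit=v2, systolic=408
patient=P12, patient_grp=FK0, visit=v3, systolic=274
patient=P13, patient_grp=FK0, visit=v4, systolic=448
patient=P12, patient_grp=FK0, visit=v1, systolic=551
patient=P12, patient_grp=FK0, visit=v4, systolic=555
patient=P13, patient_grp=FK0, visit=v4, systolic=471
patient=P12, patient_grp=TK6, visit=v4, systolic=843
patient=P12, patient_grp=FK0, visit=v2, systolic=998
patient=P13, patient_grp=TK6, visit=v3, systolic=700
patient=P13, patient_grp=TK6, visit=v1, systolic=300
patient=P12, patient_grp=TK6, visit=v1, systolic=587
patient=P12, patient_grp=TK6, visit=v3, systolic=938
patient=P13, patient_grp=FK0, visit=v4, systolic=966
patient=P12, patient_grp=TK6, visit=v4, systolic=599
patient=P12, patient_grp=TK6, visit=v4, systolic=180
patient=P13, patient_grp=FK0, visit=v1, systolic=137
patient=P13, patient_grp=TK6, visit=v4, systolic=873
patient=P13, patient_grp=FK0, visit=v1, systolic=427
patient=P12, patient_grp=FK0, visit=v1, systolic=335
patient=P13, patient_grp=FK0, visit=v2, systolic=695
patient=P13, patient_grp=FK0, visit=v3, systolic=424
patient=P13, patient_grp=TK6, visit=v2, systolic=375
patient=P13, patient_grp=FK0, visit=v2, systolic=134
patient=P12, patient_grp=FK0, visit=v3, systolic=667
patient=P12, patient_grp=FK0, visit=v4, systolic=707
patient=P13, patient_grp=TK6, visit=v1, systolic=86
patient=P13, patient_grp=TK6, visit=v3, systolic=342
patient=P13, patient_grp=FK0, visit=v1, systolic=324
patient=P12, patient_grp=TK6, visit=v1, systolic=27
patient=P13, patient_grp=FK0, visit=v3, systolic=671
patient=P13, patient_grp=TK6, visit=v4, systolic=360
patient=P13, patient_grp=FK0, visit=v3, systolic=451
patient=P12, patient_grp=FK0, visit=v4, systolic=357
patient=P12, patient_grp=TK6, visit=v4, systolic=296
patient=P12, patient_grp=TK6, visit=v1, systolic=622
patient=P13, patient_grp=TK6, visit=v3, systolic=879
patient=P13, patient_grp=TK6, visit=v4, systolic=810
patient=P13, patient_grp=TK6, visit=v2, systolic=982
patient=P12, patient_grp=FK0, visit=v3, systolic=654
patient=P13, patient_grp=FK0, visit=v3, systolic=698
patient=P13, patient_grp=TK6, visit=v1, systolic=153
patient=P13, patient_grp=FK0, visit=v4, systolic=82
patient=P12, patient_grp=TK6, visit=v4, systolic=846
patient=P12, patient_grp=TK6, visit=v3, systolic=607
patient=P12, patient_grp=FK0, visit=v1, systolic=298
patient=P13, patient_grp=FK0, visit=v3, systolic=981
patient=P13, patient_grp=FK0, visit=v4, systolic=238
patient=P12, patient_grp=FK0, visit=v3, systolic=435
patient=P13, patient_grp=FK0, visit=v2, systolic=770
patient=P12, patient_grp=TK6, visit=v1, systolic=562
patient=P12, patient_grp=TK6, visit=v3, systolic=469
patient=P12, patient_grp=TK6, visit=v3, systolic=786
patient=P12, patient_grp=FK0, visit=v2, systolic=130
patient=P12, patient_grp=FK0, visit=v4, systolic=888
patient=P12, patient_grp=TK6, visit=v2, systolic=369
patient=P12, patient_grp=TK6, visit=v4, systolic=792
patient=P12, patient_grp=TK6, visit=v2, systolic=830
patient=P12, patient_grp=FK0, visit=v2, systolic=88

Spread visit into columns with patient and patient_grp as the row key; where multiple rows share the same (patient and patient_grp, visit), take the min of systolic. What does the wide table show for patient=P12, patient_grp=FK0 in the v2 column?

Rows with patient=P12, patient_grp=FK0 and visit=v2: systolic values are 111, 821, 314, 998, 130, 88.
min(111, 821, 314, 998, 130, 88) = 88.

88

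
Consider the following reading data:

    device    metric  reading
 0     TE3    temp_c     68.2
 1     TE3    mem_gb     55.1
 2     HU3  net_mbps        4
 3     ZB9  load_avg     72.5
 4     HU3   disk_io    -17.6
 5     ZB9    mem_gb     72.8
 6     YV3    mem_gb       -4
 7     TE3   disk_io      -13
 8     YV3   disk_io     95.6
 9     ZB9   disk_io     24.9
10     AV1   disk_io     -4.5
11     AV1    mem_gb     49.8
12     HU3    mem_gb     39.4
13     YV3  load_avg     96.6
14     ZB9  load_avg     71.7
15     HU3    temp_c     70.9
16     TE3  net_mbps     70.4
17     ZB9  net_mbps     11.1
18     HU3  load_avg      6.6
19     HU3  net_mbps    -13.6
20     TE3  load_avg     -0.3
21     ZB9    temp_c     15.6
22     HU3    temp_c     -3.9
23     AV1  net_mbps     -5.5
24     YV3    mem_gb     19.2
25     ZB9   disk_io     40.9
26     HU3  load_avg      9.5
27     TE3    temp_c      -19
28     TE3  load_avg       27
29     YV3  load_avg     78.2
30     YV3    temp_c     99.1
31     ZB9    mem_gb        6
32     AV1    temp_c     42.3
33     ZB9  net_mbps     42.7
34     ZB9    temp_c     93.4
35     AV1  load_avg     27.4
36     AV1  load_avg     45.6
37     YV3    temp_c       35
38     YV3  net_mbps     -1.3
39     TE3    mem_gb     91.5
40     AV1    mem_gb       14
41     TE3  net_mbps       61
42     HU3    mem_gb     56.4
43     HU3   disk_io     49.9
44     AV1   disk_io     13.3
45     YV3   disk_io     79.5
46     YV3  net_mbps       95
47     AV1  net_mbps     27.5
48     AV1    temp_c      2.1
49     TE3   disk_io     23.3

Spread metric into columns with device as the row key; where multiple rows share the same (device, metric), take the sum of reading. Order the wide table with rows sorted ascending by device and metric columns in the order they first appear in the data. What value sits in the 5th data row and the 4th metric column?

144.2

With rows sorted ascending by device, row 5 is device=ZB9. metric columns in first-appearance order: temp_c, mem_gb, net_mbps, load_avg, disk_io; column 4 is load_avg.
Long rows with device=ZB9, metric=load_avg: 72.5 + 71.7 = 144.2.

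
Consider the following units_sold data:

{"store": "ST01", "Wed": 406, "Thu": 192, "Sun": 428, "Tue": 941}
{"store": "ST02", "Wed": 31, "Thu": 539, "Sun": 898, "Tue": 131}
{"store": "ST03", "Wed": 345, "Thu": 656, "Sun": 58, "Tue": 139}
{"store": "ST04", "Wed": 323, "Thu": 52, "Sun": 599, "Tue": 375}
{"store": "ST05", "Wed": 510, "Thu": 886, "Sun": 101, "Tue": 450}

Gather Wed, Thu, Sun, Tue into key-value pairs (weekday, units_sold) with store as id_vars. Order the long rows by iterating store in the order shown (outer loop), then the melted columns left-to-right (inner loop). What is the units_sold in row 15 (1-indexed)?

20 rows total (5 × 4). Row 15: index ⌊(15-1)/4⌋ = 3 into store → ST04; (15-1) mod 4 = 2 into the melted columns → Sun.
So row 15 is (ST04, Sun, 599); units_sold = 599.

599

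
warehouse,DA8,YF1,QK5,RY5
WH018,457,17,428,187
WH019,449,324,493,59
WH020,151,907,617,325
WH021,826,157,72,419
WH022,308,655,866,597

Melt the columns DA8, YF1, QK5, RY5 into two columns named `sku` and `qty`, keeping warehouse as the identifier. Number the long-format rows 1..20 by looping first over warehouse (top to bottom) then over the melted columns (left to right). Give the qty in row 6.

324

20 rows total (5 × 4). Row 6: index ⌊(6-1)/4⌋ = 1 into warehouse → WH019; (6-1) mod 4 = 1 into the melted columns → YF1.
So row 6 is (WH019, YF1, 324); qty = 324.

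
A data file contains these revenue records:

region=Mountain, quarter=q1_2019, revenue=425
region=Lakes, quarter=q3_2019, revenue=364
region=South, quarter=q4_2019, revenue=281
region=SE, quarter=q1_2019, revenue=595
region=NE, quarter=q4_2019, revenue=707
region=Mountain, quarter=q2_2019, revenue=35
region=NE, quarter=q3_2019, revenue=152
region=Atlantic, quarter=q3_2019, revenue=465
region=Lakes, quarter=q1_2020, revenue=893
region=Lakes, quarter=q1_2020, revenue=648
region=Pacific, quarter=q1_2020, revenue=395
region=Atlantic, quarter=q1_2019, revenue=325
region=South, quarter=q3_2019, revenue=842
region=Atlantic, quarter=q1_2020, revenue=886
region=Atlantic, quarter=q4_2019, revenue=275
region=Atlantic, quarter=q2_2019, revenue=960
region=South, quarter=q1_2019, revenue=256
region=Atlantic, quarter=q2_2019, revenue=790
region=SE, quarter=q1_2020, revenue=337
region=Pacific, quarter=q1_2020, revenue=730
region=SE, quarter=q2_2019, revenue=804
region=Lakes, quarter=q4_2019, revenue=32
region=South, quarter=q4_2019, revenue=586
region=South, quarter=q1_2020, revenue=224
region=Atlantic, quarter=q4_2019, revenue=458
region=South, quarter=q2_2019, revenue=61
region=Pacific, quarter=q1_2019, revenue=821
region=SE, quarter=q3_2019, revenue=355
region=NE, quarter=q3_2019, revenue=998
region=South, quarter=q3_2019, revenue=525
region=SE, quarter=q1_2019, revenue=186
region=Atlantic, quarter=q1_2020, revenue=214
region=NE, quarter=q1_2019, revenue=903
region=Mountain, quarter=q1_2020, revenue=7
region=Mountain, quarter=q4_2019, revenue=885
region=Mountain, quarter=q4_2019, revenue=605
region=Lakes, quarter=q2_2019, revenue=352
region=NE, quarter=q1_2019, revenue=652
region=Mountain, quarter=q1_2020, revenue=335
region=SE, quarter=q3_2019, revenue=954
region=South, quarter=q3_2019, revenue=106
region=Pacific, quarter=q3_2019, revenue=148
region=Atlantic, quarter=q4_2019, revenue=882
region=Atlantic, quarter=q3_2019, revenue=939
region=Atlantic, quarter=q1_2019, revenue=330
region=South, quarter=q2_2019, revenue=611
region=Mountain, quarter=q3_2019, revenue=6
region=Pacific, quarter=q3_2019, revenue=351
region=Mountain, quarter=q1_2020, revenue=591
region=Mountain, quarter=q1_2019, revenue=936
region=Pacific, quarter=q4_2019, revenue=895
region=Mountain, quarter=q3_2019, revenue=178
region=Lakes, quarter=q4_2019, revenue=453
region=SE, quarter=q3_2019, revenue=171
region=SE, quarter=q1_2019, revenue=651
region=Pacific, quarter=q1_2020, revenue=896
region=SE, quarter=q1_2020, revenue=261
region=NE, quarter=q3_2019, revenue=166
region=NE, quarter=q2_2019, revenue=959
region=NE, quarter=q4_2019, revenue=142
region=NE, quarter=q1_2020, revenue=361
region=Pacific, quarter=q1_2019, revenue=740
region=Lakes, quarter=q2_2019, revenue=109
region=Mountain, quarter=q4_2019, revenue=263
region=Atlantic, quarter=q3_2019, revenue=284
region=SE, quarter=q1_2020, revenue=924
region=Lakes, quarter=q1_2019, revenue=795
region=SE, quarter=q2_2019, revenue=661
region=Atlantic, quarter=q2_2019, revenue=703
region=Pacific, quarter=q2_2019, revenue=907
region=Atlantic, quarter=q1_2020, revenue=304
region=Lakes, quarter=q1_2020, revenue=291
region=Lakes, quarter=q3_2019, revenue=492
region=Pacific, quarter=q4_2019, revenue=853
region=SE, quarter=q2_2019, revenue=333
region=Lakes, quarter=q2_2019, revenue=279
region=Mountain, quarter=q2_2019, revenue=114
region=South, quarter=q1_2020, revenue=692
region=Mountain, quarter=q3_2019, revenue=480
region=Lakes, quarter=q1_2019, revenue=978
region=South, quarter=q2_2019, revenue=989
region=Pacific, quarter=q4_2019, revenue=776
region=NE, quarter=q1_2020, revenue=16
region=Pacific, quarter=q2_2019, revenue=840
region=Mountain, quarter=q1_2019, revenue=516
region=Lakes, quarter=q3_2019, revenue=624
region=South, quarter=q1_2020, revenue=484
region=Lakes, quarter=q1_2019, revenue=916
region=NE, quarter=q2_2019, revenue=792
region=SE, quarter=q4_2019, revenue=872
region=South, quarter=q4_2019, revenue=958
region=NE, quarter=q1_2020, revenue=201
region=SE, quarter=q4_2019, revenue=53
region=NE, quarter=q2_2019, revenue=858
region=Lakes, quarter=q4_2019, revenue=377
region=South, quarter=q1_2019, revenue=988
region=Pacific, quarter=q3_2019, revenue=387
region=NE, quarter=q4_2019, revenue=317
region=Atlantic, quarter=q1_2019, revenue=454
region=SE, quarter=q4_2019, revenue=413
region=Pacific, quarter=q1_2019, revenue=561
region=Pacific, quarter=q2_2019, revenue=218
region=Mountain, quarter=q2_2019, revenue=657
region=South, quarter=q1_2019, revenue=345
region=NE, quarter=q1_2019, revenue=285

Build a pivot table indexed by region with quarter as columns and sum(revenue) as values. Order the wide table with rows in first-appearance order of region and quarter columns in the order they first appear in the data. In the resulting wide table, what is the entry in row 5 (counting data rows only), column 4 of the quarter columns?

2609

With rows in first-appearance order of region, row 5 is region=NE. quarter columns in first-appearance order: q1_2019, q3_2019, q4_2019, q2_2019, q1_2020; column 4 is q2_2019.
Long rows with region=NE, quarter=q2_2019: 959 + 792 + 858 = 2609.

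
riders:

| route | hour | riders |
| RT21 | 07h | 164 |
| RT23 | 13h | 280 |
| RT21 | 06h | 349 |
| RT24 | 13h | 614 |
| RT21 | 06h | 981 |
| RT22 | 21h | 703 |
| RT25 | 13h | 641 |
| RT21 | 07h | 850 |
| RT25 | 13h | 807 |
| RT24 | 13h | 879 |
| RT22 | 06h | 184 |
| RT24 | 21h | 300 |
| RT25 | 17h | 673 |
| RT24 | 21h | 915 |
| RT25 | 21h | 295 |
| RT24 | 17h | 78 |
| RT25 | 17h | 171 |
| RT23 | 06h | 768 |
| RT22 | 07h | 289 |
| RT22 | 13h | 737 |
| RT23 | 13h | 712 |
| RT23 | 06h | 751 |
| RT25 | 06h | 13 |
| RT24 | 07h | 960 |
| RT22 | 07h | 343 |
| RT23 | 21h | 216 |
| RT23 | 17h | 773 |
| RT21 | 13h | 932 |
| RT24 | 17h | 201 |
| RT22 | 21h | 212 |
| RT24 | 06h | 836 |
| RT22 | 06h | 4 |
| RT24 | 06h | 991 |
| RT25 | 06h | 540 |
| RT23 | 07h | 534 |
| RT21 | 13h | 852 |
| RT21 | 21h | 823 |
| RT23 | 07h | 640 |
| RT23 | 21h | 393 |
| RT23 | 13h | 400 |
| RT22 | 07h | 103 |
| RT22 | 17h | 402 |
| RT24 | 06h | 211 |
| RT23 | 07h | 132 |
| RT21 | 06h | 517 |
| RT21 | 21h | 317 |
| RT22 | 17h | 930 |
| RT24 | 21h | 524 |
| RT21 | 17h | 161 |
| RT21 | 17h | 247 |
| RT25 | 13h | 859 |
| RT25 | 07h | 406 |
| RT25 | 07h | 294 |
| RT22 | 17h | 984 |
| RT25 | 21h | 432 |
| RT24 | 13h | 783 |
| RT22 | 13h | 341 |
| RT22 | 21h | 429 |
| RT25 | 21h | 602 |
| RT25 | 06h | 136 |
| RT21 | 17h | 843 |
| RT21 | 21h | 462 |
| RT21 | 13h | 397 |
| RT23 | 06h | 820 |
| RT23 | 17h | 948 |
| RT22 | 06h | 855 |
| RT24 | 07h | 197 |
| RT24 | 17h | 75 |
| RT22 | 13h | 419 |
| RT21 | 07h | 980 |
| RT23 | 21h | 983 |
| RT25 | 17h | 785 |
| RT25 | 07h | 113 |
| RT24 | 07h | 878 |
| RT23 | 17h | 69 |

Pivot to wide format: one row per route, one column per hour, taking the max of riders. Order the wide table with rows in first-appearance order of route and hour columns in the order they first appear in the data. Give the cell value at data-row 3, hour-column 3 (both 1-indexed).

With rows in first-appearance order of route, row 3 is route=RT24. hour columns in first-appearance order: 07h, 13h, 06h, 21h, 17h; column 3 is 06h.
Long rows with route=RT24, hour=06h: max(836, 991, 211) = 991.

991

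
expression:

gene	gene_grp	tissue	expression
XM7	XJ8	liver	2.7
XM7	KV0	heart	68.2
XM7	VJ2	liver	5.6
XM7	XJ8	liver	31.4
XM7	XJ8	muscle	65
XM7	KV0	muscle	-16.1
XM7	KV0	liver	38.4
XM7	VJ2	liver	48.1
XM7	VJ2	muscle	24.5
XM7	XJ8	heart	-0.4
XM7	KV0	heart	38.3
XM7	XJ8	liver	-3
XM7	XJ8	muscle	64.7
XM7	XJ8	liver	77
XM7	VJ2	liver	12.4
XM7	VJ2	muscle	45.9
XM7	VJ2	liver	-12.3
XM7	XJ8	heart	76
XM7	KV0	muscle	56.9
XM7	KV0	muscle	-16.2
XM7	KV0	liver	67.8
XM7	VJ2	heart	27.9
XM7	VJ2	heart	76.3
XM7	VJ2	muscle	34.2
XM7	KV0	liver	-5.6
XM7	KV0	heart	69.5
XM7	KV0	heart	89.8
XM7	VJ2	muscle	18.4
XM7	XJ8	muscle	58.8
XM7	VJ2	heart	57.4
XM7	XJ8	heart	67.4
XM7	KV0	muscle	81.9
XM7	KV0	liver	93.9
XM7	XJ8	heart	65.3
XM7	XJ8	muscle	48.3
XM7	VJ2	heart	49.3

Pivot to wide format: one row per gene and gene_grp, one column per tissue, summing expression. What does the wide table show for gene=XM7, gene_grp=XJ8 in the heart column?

Rows with gene=XM7, gene_grp=XJ8 and tissue=heart: expression values are -0.4, 76, 67.4, 65.3.
-0.4 + 76 + 67.4 + 65.3 = 208.3.

208.3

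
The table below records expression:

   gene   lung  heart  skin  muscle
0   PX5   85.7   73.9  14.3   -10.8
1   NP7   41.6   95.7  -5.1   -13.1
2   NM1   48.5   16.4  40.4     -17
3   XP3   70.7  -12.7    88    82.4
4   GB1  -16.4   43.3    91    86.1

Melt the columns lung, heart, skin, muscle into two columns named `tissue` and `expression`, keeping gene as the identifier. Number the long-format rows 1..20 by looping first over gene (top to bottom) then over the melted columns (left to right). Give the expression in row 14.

20 rows total (5 × 4). Row 14: index ⌊(14-1)/4⌋ = 3 into gene → XP3; (14-1) mod 4 = 1 into the melted columns → heart.
So row 14 is (XP3, heart, -12.7); expression = -12.7.

-12.7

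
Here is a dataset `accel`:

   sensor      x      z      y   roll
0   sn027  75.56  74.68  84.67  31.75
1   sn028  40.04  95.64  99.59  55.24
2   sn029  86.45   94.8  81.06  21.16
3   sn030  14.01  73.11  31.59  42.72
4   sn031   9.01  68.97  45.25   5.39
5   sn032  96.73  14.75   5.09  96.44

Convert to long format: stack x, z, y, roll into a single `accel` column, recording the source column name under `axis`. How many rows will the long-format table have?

6 sensor values × 4 melted columns = 24 rows.

24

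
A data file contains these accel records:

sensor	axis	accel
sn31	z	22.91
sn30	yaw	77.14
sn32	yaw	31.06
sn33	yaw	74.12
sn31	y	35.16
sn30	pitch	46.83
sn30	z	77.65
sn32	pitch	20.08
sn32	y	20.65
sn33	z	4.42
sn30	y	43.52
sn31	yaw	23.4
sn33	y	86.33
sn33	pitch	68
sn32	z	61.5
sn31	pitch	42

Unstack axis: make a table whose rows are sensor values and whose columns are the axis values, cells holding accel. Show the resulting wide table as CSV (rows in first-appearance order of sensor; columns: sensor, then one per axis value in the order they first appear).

Columns: sensor plus the 4 distinct axis values (z, yaw, y, pitch).
For example, row sn31 column z takes accel=22.91 from the long row (sn31, z).

sensor,z,yaw,y,pitch
sn31,22.91,23.4,35.16,42
sn30,77.65,77.14,43.52,46.83
sn32,61.5,31.06,20.65,20.08
sn33,4.42,74.12,86.33,68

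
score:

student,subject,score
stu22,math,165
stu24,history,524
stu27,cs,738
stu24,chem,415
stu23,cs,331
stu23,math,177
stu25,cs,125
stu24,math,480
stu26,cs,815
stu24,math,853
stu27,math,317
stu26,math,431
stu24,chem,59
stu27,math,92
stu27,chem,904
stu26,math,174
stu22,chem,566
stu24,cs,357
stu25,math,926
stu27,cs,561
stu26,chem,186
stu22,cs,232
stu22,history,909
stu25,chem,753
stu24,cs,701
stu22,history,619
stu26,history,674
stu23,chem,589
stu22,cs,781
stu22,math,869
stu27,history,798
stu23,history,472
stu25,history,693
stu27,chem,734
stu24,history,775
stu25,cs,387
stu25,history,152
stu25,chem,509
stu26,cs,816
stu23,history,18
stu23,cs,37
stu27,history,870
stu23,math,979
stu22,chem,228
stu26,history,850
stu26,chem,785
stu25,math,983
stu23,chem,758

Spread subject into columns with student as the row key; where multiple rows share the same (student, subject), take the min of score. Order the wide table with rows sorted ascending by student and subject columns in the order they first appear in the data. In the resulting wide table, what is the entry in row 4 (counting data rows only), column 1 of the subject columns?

926

With rows sorted ascending by student, row 4 is student=stu25. subject columns in first-appearance order: math, history, cs, chem; column 1 is math.
Long rows with student=stu25, subject=math: min(926, 983) = 926.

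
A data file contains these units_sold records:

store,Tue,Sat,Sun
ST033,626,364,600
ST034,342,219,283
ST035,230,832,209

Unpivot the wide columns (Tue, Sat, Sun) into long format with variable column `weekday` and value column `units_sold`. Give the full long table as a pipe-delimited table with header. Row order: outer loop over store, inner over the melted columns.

| store | weekday | units_sold |
| ST033 | Tue | 626 |
| ST033 | Sat | 364 |
| ST033 | Sun | 600 |
| ST034 | Tue | 342 |
| ST034 | Sat | 219 |
| ST034 | Sun | 283 |
| ST035 | Tue | 230 |
| ST035 | Sat | 832 |
| ST035 | Sun | 209 |

Each (store, column) pair becomes one row: 3 × 3 = 9 rows.
For example, (ST033, Tue) → units_sold=626.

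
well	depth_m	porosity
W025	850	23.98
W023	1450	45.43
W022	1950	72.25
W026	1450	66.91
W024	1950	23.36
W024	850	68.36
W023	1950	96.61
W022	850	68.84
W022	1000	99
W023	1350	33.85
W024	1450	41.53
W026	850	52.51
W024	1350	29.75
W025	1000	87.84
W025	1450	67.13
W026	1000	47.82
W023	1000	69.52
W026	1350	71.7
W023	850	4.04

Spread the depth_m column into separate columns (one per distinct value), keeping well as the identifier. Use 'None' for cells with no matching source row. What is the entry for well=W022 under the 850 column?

68.84

The long row with well=W022, depth_m=850 has porosity=68.84.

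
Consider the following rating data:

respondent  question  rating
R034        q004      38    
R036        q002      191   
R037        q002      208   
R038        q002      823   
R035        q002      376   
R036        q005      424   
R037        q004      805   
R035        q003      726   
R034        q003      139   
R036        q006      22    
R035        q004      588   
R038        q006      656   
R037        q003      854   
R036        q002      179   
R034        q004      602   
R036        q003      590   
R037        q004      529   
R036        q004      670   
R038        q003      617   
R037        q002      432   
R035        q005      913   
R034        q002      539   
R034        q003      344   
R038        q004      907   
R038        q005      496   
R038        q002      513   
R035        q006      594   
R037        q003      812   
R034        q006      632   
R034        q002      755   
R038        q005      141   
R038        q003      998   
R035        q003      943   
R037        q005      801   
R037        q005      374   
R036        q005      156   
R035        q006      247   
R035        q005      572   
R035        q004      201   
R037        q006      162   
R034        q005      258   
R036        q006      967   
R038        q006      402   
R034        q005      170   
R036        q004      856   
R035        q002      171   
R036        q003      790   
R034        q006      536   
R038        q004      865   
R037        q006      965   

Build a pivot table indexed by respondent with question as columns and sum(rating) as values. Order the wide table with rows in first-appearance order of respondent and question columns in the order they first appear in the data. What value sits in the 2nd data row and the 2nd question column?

370

With rows in first-appearance order of respondent, row 2 is respondent=R036. question columns in first-appearance order: q004, q002, q005, q003, q006; column 2 is q002.
Long rows with respondent=R036, question=q002: 191 + 179 = 370.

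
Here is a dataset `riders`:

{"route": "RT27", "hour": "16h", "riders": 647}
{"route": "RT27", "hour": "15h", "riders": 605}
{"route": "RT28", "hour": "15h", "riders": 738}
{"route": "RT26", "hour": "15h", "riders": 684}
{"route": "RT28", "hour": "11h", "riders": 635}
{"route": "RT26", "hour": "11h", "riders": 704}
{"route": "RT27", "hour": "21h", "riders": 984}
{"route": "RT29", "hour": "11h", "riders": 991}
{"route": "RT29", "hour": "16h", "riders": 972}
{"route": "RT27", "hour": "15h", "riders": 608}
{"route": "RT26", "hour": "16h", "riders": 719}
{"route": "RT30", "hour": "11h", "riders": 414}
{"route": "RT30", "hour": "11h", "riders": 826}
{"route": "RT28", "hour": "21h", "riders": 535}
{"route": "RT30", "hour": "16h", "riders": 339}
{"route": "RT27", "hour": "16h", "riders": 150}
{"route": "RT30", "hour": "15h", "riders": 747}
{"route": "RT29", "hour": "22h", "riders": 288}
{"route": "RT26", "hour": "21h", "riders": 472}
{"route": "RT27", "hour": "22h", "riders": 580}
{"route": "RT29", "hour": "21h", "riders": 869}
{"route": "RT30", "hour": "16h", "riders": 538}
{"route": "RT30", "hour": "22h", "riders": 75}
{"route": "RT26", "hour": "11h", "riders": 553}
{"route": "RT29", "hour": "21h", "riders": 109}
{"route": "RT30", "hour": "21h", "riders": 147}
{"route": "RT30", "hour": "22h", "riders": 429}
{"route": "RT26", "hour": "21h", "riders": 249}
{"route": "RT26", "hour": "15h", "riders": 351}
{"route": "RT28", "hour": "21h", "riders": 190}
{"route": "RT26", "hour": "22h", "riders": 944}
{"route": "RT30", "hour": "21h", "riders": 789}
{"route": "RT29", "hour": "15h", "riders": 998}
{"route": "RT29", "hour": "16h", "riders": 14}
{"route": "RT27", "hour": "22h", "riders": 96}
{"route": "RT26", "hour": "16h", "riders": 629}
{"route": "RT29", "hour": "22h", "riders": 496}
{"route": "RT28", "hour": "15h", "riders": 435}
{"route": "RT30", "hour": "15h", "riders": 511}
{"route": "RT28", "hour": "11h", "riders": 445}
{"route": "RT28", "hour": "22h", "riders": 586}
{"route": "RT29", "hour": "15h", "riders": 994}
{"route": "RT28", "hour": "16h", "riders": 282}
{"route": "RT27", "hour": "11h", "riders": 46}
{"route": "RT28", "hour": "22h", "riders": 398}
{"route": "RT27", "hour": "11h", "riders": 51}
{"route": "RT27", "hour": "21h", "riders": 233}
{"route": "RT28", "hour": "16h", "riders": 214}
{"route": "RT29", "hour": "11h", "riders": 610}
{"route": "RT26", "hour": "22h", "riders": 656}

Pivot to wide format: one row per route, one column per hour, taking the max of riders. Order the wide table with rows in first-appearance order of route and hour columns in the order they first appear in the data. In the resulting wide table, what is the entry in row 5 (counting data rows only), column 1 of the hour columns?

With rows in first-appearance order of route, row 5 is route=RT30. hour columns in first-appearance order: 16h, 15h, 11h, 21h, 22h; column 1 is 16h.
Long rows with route=RT30, hour=16h: max(339, 538) = 538.

538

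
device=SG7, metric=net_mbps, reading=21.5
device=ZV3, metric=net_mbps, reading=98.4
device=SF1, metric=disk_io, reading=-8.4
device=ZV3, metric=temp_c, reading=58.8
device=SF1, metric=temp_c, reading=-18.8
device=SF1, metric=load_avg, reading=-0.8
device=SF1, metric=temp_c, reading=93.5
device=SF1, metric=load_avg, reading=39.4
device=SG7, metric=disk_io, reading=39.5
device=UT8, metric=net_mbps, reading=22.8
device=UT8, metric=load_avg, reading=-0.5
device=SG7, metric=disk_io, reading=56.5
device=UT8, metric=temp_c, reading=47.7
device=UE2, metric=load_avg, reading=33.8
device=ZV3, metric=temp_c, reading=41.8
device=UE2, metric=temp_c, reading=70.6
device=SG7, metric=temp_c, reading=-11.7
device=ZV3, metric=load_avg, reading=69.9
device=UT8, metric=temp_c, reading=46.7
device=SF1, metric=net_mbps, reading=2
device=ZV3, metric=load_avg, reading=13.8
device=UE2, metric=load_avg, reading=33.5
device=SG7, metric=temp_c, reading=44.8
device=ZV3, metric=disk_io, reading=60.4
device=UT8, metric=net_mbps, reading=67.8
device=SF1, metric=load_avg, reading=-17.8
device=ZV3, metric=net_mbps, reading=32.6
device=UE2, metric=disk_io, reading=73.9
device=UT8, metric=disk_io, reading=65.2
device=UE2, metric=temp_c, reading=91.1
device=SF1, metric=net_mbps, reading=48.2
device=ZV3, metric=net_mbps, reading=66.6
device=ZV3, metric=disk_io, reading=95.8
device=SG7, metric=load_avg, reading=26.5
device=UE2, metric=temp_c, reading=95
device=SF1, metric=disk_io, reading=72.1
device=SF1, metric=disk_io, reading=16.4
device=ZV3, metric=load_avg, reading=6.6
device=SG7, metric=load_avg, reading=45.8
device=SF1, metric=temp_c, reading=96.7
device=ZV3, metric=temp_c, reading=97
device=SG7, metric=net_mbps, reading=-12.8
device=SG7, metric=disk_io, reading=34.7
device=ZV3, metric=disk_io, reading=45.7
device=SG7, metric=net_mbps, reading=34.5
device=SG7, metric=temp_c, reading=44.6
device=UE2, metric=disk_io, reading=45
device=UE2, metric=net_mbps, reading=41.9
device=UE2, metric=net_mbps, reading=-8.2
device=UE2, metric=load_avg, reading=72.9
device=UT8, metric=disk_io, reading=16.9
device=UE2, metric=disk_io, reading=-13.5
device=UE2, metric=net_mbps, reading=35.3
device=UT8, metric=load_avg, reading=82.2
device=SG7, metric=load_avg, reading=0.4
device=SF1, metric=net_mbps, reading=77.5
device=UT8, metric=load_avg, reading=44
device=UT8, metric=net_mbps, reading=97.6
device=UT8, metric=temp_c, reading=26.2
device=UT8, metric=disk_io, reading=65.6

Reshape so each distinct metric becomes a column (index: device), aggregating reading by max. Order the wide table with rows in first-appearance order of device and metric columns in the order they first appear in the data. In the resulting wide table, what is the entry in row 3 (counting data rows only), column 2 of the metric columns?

72.1

With rows in first-appearance order of device, row 3 is device=SF1. metric columns in first-appearance order: net_mbps, disk_io, temp_c, load_avg; column 2 is disk_io.
Long rows with device=SF1, metric=disk_io: max(-8.4, 72.1, 16.4) = 72.1.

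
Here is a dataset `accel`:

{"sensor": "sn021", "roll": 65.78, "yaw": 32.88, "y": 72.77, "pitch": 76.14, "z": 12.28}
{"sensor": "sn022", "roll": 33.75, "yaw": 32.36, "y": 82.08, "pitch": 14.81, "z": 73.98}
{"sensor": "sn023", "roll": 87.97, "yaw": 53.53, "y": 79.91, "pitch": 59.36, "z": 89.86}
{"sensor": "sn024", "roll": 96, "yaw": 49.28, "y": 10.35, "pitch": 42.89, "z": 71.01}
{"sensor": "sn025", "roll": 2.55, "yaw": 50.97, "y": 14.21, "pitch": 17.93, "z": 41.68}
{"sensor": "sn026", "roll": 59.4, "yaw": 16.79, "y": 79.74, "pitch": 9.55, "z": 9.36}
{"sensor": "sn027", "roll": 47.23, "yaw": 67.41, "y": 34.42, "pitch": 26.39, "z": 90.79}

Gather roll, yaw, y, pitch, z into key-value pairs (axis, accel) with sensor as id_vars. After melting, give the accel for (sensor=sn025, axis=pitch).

17.93

Unpivoting turns each (sensor, wide-column) pair into one long row.
The wide cell at row sn025, column pitch holds 17.93, so the long row (sn025, pitch) has accel=17.93.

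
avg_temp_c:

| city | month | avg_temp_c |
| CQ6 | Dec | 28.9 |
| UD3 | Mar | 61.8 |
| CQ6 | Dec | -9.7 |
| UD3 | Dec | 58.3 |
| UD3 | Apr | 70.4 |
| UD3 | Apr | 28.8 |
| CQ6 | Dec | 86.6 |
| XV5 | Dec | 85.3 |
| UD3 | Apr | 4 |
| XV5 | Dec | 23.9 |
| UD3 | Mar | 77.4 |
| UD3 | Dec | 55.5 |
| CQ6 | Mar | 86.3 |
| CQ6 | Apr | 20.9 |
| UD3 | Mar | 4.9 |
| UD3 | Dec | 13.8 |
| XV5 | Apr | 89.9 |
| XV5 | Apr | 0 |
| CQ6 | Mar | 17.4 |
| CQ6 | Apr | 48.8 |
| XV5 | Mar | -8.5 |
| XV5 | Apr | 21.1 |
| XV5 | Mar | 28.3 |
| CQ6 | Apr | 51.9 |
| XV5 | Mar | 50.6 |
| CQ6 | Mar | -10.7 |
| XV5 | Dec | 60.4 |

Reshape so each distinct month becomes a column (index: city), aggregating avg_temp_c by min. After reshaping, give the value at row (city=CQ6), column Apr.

20.9

Rows with city=CQ6 and month=Apr: avg_temp_c values are 20.9, 48.8, 51.9.
min(20.9, 48.8, 51.9) = 20.9.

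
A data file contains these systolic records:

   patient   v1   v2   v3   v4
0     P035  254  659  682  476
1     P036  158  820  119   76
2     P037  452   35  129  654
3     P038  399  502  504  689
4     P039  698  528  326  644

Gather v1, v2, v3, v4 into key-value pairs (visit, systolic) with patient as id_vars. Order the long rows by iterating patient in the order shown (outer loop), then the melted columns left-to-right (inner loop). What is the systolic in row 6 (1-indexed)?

20 rows total (5 × 4). Row 6: index ⌊(6-1)/4⌋ = 1 into patient → P036; (6-1) mod 4 = 1 into the melted columns → v2.
So row 6 is (P036, v2, 820); systolic = 820.

820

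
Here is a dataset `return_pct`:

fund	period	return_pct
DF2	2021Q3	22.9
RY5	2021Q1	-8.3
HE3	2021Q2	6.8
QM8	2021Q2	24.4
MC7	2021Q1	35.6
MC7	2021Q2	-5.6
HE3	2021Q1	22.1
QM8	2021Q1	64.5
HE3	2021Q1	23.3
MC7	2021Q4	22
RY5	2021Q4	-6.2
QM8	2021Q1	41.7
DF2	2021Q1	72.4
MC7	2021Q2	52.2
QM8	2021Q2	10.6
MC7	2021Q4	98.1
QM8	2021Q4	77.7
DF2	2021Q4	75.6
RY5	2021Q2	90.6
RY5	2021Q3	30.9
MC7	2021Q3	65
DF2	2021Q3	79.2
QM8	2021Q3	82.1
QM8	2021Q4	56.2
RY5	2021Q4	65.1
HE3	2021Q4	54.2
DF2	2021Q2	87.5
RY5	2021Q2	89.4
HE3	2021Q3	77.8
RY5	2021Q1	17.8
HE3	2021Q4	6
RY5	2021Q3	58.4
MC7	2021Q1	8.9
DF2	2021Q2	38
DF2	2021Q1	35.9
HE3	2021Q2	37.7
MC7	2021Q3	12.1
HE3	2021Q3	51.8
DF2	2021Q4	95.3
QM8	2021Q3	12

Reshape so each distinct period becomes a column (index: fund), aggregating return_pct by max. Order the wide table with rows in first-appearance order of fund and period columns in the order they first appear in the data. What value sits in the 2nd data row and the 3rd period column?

90.6

With rows in first-appearance order of fund, row 2 is fund=RY5. period columns in first-appearance order: 2021Q3, 2021Q1, 2021Q2, 2021Q4; column 3 is 2021Q2.
Long rows with fund=RY5, period=2021Q2: max(90.6, 89.4) = 90.6.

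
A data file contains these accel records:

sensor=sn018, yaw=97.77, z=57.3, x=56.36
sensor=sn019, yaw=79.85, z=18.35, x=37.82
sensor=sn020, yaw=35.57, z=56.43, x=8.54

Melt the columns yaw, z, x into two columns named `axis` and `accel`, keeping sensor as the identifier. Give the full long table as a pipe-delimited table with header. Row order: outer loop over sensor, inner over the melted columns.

| sensor | axis | accel |
| sn018 | yaw | 97.77 |
| sn018 | z | 57.3 |
| sn018 | x | 56.36 |
| sn019 | yaw | 79.85 |
| sn019 | z | 18.35 |
| sn019 | x | 37.82 |
| sn020 | yaw | 35.57 |
| sn020 | z | 56.43 |
| sn020 | x | 8.54 |

Each (sensor, column) pair becomes one row: 3 × 3 = 9 rows.
For example, (sn018, yaw) → accel=97.77.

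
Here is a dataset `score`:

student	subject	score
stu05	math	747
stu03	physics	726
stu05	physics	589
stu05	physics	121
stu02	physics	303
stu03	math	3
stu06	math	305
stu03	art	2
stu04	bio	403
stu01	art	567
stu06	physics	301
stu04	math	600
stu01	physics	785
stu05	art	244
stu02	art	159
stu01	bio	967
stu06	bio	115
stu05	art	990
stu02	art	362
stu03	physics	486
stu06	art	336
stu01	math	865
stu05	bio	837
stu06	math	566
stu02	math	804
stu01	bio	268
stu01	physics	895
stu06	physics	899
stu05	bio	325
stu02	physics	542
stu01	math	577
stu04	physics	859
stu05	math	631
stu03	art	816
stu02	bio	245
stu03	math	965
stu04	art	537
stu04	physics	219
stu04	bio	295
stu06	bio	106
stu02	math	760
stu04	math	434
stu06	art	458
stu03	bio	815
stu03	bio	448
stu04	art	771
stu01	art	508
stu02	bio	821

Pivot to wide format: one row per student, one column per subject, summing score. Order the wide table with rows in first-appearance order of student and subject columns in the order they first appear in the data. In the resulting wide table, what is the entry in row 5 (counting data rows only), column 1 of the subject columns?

With rows in first-appearance order of student, row 5 is student=stu04. subject columns in first-appearance order: math, physics, art, bio; column 1 is math.
Long rows with student=stu04, subject=math: 600 + 434 = 1034.

1034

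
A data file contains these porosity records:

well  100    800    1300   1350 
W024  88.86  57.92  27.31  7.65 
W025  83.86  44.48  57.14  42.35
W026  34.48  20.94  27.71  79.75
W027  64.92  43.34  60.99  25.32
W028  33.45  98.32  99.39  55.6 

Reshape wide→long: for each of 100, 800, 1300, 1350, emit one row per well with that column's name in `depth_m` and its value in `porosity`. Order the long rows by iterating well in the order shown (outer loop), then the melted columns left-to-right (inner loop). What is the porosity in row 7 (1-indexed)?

57.14

20 rows total (5 × 4). Row 7: index ⌊(7-1)/4⌋ = 1 into well → W025; (7-1) mod 4 = 2 into the melted columns → 1300.
So row 7 is (W025, 1300, 57.14); porosity = 57.14.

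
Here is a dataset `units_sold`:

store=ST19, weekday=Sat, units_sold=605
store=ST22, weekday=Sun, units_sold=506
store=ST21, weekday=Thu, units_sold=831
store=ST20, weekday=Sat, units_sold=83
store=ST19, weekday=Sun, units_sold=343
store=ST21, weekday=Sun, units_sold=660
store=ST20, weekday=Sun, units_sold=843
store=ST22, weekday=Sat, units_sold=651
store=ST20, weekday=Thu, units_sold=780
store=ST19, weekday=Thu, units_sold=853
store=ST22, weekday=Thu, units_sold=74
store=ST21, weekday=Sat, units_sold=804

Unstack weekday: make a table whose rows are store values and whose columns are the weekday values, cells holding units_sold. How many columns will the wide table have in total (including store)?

1 column for store plus 3 distinct weekday values → 4 columns.

4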